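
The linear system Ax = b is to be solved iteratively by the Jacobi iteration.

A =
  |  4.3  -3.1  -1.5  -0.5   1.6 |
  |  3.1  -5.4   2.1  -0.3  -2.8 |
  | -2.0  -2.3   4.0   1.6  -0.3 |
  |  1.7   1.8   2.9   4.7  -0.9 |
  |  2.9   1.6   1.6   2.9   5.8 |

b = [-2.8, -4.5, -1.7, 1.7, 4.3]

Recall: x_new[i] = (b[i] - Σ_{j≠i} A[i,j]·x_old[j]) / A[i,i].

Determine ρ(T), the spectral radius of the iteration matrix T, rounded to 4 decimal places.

Split A = D + L + U, D = diag(4.3, -5.4, 4, 4.7, 5.8).
T_J = -D⁻¹(L+U): T[2,4] = -(-0.3)/(4) = +0.0750; T[2,2] = 0.
  T[0,:] = [+0.0000 +0.7209 +0.3488 +0.1163 -0.3721]
  T[1,:] = [+0.5741 +0.0000 +0.3889 -0.0556 -0.5185]
  T[2,:] = [+0.5000 +0.5750 +0.0000 -0.4000 +0.0750]
  T[3,:] = [-0.3617 -0.3830 -0.6170 +0.0000 +0.1915]
  T[4,:] = [-0.5000 -0.2759 -0.2759 -0.5000 +0.0000]
eigenvalue magnitudes: 1.2441, 0.6306, 0.5803, 0.5803, 0.4148.
ρ = 1.2441; 1.2441 > 1 ⇒ diverges.

1.2441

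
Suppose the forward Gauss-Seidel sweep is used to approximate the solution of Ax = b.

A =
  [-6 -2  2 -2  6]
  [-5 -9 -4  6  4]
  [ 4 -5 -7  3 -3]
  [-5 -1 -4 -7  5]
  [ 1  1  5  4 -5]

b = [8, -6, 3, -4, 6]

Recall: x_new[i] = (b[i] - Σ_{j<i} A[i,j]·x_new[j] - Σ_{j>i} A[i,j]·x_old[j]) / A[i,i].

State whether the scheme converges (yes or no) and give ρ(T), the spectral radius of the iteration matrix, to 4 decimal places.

Diagonal D = diag(-6, -9, -7, -7, -5); L, U strict lower/upper.
GS T = -(D+L)⁻¹U: row 0 first, T[0,1] = -(-2)/(-6) = -0.3333; later rows by forward substitution.
  T[0,:] = [+0.0000  -0.3333  +0.3333  -0.3333  +1.0000]
  T[1,:] = [+0.0000  +0.1852  -0.6296  +0.8519  -0.1111]
  T[2,:] = [+0.0000  -0.3228  +0.6402  -0.3704  +0.2222]
  T[3,:] = [+0.0000  +0.3961  -0.5140  +0.3280  -0.1111]
  T[4,:] = [+0.0000  -0.0355  +0.1698  -0.0042  +0.3111]
|eigenvalues of T|: 1.4083, 0.3251, 0.3193, 0.0620, 0.0000.
ρ = 1.4083; 1.4083 > 1, so it fails to converge.

no, ρ = 1.4083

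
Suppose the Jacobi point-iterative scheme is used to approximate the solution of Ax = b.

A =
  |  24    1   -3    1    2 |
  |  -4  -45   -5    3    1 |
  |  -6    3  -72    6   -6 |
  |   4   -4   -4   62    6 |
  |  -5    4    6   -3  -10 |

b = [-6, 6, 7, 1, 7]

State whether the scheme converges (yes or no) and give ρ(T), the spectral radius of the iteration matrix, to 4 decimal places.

A = D + L + U where D = diag(24, -45, -72, 62, -10).
T_J = -D⁻¹(L+U): T[4,0] = -(-5)/(-10) = -0.5000; T[4,4] = 0.
  T[0,:] = [+0.0000  -0.0417  +0.1250  -0.0417  -0.0833]
  T[1,:] = [-0.0889  +0.0000  -0.1111  +0.0667  +0.0222]
  T[2,:] = [-0.0833  +0.0417  +0.0000  +0.0833  -0.0833]
  T[3,:] = [-0.0645  +0.0645  +0.0645  +0.0000  -0.0968]
  T[4,:] = [-0.5000  +0.4000  +0.6000  -0.3000  +0.0000]
eigenvalue magnitudes: 0.2608, 0.1239, 0.1239, 0.1098, 0.1098.
ρ = 0.2608; 0.2608 < 1 ⇒ converges.

yes, ρ = 0.2608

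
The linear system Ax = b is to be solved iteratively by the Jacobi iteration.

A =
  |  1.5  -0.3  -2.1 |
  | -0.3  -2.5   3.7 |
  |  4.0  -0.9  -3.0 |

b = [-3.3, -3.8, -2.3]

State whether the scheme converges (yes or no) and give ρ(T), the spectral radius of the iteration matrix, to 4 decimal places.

no, ρ = 1.3177

A = D + L + U where D = diag(1.5, -2.5, -3).
Jacobi T = -D⁻¹(L+U): T[0,2] = -(-2.1)/(1.5) = +1.4000; T[0,0] = 0.
  T[0,:] = [+0.0000 +0.2000 +1.4000]
  T[1,:] = [-0.1200 +0.0000 +1.4800]
  T[2,:] = [+1.3333 -0.3000 +0.0000]
|λ(T)| sorted: 1.3177, 0.9693, 0.3485.
spectral radius ρ = 1.3177; 1.3177 > 1 ⇒ diverges.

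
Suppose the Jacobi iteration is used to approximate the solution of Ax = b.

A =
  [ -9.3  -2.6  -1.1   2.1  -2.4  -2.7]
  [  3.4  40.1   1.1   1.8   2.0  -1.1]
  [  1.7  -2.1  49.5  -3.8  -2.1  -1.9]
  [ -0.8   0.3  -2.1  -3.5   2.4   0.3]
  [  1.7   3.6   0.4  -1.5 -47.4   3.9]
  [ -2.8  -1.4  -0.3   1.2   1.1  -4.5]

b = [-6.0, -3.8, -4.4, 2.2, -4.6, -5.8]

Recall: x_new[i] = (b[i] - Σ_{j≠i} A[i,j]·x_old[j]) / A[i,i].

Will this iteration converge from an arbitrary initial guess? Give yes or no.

Let D = diag(-9.3, 40.1, 49.5, -3.5, -47.4, -4.5); L, U the strict triangles.
T_J = -D⁻¹(L+U): T[1,5] = -(-1.1)/(40.1) = +0.0274; T[1,1] = 0.
  T[0,:] = [+0.0000, -0.2796, -0.1183, +0.2258, -0.2581, -0.2903]
  T[1,:] = [-0.0848, +0.0000, -0.0274, -0.0449, -0.0499, +0.0274]
  T[2,:] = [-0.0343, +0.0424, +0.0000, +0.0768, +0.0424, +0.0384]
  T[3,:] = [-0.2286, +0.0857, -0.6000, +0.0000, +0.6857, +0.0857]
  T[4,:] = [+0.0359, +0.0759, +0.0084, -0.0316, +0.0000, +0.0823]
  T[5,:] = [-0.6222, -0.3111, -0.0667, +0.2667, +0.2444, +0.0000]
|λ(T)| sorted: 0.4691, 0.2490, 0.2490, 0.2236, 0.2236, 0.0498.
ρ = 0.4691; 0.4691 < 1 ⇒ converges.

yes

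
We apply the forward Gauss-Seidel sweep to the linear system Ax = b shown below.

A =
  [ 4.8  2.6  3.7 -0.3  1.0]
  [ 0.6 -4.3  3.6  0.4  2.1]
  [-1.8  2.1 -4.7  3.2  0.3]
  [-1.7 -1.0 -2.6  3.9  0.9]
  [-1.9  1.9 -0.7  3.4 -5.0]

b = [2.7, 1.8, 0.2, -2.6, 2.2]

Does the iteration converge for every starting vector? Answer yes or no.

A = D + L + U where D = diag(4.8, -4.3, -4.7, 3.9, -5).
Gauss-Seidel: T = -(D+L)⁻¹U, row 0 first, T[0,1] = -(2.6)/(4.8) = -0.5417; later rows by forward substitution.
  T[0,:] = [+0.0000 -0.5417 -0.7708 +0.0625 -0.2083]
  T[1,:] = [+0.0000 -0.0756 +0.7297 +0.1017 +0.4593]
  T[2,:] = [+0.0000 +0.1737 +0.6212 +0.7024 +0.3488]
  T[3,:] = [+0.0000 -0.1397 +0.2652 +0.5216 +0.0287]
  T[4,:] = [+0.0000 +0.0578 +0.6636 +0.2713 +0.2244]
|λ(T)| sorted: 1.2149, 0.5133, 0.2834, 0.1532, 0.0000.
spectral radius ρ = 1.2149; 1.2149 > 1: divergent.

no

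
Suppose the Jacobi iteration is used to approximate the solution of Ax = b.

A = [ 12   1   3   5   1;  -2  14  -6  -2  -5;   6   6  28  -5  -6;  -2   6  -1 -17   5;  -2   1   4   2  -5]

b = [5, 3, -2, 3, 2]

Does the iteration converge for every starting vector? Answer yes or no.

A = D + L + U where D = diag(12, 14, 28, -17, -5).
Jacobi: T = -D⁻¹(L+U), T[0,2] = -(3)/(12) = -0.2500; T[0,0] = 0.
  T[0,:] = [+0.0000, -0.0833, -0.2500, -0.4167, -0.0833]
  T[1,:] = [+0.1429, +0.0000, +0.4286, +0.1429, +0.3571]
  T[2,:] = [-0.2143, -0.2143, +0.0000, +0.1786, +0.2143]
  T[3,:] = [-0.1176, +0.3529, -0.0588, +0.0000, +0.2941]
  T[4,:] = [-0.4000, +0.2000, +0.8000, +0.4000, +0.0000]
eigenvalue magnitudes: 0.8774, 0.4564, 0.4564, 0.3712, 0.3712.
ρ = 0.8774; 0.8774 < 1, so it converges for any x₀.

yes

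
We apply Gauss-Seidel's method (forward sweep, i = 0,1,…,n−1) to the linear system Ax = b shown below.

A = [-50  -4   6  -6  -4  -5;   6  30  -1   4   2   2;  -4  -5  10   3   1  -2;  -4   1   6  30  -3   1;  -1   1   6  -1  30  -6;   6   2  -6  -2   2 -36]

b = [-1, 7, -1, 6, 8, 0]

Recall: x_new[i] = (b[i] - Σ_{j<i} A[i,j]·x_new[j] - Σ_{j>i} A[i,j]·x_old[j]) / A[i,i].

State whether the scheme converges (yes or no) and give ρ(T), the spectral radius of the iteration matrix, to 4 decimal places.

yes, ρ = 0.1626

A = D + L + U where D = diag(-50, 30, 10, 30, 30, -36).
T_GS = -(D+L)⁻¹U: row 0 first, T[0,4] = -(-4)/(-50) = -0.0800; later rows by forward substitution.
  T[0,:] = [+0.0000 -0.0800 +0.1200 -0.1200 -0.0800 -0.1000]
  T[1,:] = [+0.0000 +0.0160 +0.0093 -0.1093 -0.0507 -0.0467]
  T[2,:] = [+0.0000 -0.0240 +0.0527 -0.4027 -0.1573 +0.1367]
  T[3,:] = [+0.0000 -0.0064 +0.0052 +0.0682 +0.1225 -0.0724]
  T[4,:] = [+0.0000 +0.0014 -0.0067 +0.0825 +0.0346 +0.1685]
  T[5,:] = [+0.0000 -0.0080 +0.0111 +0.0418 +0.0052 -0.0287]
|λ(T)| sorted: 0.1626, 0.0990, 0.0990, 0.0796, 0.0210, 0.0000.
spectral radius ρ = 0.1626; 0.1626 < 1 ⇒ converges.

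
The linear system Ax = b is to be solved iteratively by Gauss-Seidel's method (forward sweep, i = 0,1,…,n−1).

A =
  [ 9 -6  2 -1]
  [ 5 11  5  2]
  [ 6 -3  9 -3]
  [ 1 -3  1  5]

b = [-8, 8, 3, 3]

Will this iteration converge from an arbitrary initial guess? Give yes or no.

yes

A = D + L + U where D = diag(9, 11, 9, 5).
GS T = -(D+L)⁻¹U: row 0 first, T[0,3] = -(-1)/(9) = +0.1111; later rows by forward substitution.
  T[0,:] = [+0.0000, +0.6667, -0.2222, +0.1111]
  T[1,:] = [+0.0000, -0.3030, -0.3535, -0.2323]
  T[2,:] = [+0.0000, -0.5455, +0.0303, +0.1818]
  T[3,:] = [+0.0000, -0.2061, -0.1737, -0.1980]
|roots of det(T-λI)|: 0.6708, 0.3003, 0.1003, 0.0000.
ρ(T) = max|λ| = 0.6708; 0.6708 < 1, so it converges for any x₀.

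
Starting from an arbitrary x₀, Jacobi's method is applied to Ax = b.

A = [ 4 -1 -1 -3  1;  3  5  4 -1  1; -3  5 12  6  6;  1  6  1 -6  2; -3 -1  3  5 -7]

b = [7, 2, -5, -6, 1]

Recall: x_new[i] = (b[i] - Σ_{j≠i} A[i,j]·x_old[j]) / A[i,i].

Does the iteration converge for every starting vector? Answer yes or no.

Write A = D+L+U with D = diag(4, 5, 12, -6, -7).
Jacobi T = -D⁻¹(L+U): T[1,3] = -(-1)/(5) = +0.2000; T[1,1] = 0.
  T[0,:] = [+0.0000 +0.2500 +0.2500 +0.7500 -0.2500]
  T[1,:] = [-0.6000 +0.0000 -0.8000 +0.2000 -0.2000]
  T[2,:] = [+0.2500 -0.4167 +0.0000 -0.5000 -0.5000]
  T[3,:] = [+0.1667 +1.0000 +0.1667 +0.0000 +0.3333]
  T[4,:] = [-0.4286 -0.1429 +0.4286 +0.7143 +0.0000]
moduli |λ_i(T)| = 1.1631, 0.6845, 0.6845, 0.5745, 0.5745.
spectral radius ρ = 1.1631; 1.1631 > 1: divergent.

no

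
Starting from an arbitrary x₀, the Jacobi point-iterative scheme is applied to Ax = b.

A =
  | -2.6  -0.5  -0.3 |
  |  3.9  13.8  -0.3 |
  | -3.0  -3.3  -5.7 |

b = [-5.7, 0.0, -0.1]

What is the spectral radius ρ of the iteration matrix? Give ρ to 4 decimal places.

Diagonal D = diag(-2.6, 13.8, -5.7); L, U strict lower/upper.
Jacobi: T = -D⁻¹(L+U), T[0,2] = -(-0.3)/(-2.6) = -0.1154; T[0,0] = 0.
  T[0,:] = [+0.0000 -0.1923 -0.1154]
  T[1,:] = [-0.2826 +0.0000 +0.0217]
  T[2,:] = [-0.5263 -0.5789 +0.0000]
|roots of det(T-λI)|: 0.3823, 0.2089, 0.2089.
spectral radius ρ = 0.3823; 0.3823 < 1, so it converges for any x₀.

0.3823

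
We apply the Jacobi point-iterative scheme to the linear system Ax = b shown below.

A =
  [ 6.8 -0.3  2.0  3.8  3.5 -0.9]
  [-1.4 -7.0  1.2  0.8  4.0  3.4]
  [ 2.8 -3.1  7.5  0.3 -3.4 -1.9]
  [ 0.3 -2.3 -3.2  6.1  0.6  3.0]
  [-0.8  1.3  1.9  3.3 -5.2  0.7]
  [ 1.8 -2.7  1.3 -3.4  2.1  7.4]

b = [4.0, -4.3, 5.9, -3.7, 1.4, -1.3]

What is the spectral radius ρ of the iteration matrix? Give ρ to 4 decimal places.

1.1877

Split A = D + L + U, D = diag(6.8, -7, 7.5, 6.1, -5.2, 7.4).
T_J = -D⁻¹(L+U): T[3,2] = -(-3.2)/(6.1) = +0.5246; T[3,3] = 0.
  T[0,:] = [+0.0000, +0.0441, -0.2941, -0.5588, -0.5147, +0.1324]
  T[1,:] = [-0.2000, +0.0000, +0.1714, +0.1143, +0.5714, +0.4857]
  T[2,:] = [-0.3733, +0.4133, +0.0000, -0.0400, +0.4533, +0.2533]
  T[3,:] = [-0.0492, +0.3770, +0.5246, +0.0000, -0.0984, -0.4918]
  T[4,:] = [-0.1538, +0.2500, +0.3654, +0.6346, +0.0000, +0.1346]
  T[5,:] = [-0.2432, +0.3649, -0.1757, +0.4595, -0.2838, +0.0000]
|λ(T)| sorted: 1.1877, 0.7155, 0.7155, 0.3550, 0.3550, 0.0714.
ρ = 1.1877; 1.1877 > 1, so it fails to converge.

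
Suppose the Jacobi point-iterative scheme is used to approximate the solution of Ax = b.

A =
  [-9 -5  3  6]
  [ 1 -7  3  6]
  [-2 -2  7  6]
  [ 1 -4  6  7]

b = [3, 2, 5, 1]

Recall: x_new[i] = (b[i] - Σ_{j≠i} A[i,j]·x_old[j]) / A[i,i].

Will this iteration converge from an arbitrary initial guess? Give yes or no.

no

A = D + L + U where D = diag(-9, -7, 7, 7).
Jacobi: T = -D⁻¹(L+U), T[3,0] = -(1)/(7) = -0.1429; T[3,3] = 0.
  T[0,:] = [+0.0000 -0.5556 +0.3333 +0.6667]
  T[1,:] = [+0.1429 +0.0000 +0.4286 +0.8571]
  T[2,:] = [+0.2857 +0.2857 +0.0000 -0.8571]
  T[3,:] = [-0.1429 +0.5714 -0.8571 +0.0000]
|λ(T)| sorted: 1.3003, 0.9347, 0.2856, 0.2856.
spectral radius ρ = 1.3003; 1.3003 > 1, so it fails to converge.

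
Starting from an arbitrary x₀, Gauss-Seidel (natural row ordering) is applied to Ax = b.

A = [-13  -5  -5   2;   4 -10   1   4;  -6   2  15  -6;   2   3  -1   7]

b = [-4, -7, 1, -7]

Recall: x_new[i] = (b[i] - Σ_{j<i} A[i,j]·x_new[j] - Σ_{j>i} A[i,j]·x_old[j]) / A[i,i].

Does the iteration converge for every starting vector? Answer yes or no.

Split A = D + L + U, D = diag(-13, -10, 15, 7).
T_GS = -(D+L)⁻¹U: row 0 first, T[0,2] = -(-5)/(-13) = -0.3846; later rows by forward substitution.
  T[0,:] = [+0.0000 -0.3846 -0.3846 +0.1538]
  T[1,:] = [+0.0000 -0.1538 -0.0538 +0.4615]
  T[2,:] = [+0.0000 -0.1333 -0.1467 +0.4000]
  T[3,:] = [+0.0000 +0.1568 +0.1120 -0.1846]
|roots of det(T-λI)|: 0.5543, 0.1301, 0.0609, 0.0000.
ρ(T) = max|λ| = 0.5543; 0.5543 < 1, so it converges for any x₀.

yes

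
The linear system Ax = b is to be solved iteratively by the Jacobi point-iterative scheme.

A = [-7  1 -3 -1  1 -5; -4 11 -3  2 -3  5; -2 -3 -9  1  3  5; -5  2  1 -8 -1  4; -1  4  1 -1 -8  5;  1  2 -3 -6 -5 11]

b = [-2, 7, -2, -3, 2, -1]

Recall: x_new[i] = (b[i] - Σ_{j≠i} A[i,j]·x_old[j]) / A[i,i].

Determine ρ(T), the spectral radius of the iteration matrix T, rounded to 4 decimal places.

Split A = D + L + U, D = diag(-7, 11, -9, -8, -8, 11).
T_J = -D⁻¹(L+U): T[3,4] = -(-1)/(-8) = -0.1250; T[3,3] = 0.
  T[0,:] = [+0.0000  +0.1429  -0.4286  -0.1429  +0.1429  -0.7143]
  T[1,:] = [+0.3636  +0.0000  +0.2727  -0.1818  +0.2727  -0.4545]
  T[2,:] = [-0.2222  -0.3333  +0.0000  +0.1111  +0.3333  +0.5556]
  T[3,:] = [-0.6250  +0.2500  +0.1250  +0.0000  -0.1250  +0.5000]
  T[4,:] = [-0.1250  +0.5000  +0.1250  -0.1250  +0.0000  +0.6250]
  T[5,:] = [-0.0909  -0.1818  +0.2727  +0.5455  +0.4545  +0.0000]
moduli |λ_i(T)| = 1.1890, 0.7216, 0.7216, 0.4921, 0.4070, 0.4070.
spectral radius ρ = 1.1890; 1.1890 > 1, so it fails to converge.

1.1890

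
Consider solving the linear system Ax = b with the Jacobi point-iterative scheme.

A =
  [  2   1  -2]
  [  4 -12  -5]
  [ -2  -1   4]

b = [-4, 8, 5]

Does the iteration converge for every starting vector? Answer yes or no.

Write A = D+L+U with D = diag(2, -12, 4).
T_J = -D⁻¹(L+U): T[0,1] = -(1)/(2) = -0.5000; T[0,0] = 0.
  T[0,:] = [+0.0000, -0.5000, +1.0000]
  T[1,:] = [+0.3333, +0.0000, -0.4167]
  T[2,:] = [+0.5000, +0.2500, +0.0000]
|eigenvalues of T|: 0.7039, 0.5161, 0.5161.
ρ = 0.7039; 0.7039 < 1: convergent.

yes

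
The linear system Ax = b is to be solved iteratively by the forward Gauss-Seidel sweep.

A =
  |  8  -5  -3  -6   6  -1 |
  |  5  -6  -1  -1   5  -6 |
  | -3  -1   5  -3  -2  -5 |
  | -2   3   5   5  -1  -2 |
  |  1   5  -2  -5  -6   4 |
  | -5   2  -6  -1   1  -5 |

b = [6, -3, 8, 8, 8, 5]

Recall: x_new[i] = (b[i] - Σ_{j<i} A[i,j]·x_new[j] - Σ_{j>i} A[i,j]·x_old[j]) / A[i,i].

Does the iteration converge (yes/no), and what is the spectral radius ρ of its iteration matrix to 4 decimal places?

no, ρ = 1.6717

Split A = D + L + U, D = diag(8, -6, 5, 5, -6, -5).
Gauss-Seidel: T = -(D+L)⁻¹U, row 0 first, T[0,4] = -(6)/(8) = -0.7500; later rows by forward substitution.
  T[0,:] = [+0.0000  +0.6250  +0.3750  +0.7500  -0.7500  +0.1250]
  T[1,:] = [+0.0000  +0.5208  +0.1458  +0.4583  +0.2083  -0.8958]
  T[2,:] = [+0.0000  +0.4792  +0.2542  +1.1417  -0.0083  +0.8958]
  T[3,:] = [+0.0000  -0.5417  -0.1917  -1.1167  -0.2167  +0.0917]
  T[4,:] = [+0.0000  +0.8299  +0.2590  +1.0569  +0.2319  -0.4340]
  T[5,:] = [+0.0000  -0.7174  -0.5315  -1.5019  +0.9331  -1.6635]
|λ(T)| sorted: 1.6717, 0.3420, 0.3171, 0.3171, 0.1449, 0.0000.
spectral radius ρ = 1.6717; 1.6717 > 1, so it fails to converge.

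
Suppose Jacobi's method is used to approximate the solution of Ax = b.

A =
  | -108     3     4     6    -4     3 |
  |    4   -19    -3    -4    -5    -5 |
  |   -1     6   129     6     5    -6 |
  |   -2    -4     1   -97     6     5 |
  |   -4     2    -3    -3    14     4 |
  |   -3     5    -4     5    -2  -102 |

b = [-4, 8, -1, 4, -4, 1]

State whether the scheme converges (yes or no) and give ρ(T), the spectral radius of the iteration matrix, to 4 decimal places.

yes, ρ = 0.2614

Write A = D+L+U with D = diag(-108, -19, 129, -97, 14, -102).
Jacobi: T = -D⁻¹(L+U), T[5,4] = -(-2)/(-102) = -0.0196; T[5,5] = 0.
  T[0,:] = [+0.0000, +0.0278, +0.0370, +0.0556, -0.0370, +0.0278]
  T[1,:] = [+0.2105, +0.0000, -0.1579, -0.2105, -0.2632, -0.2632]
  T[2,:] = [+0.0078, -0.0465, +0.0000, -0.0465, -0.0388, +0.0465]
  T[3,:] = [-0.0206, -0.0412, +0.0103, +0.0000, +0.0619, +0.0515]
  T[4,:] = [+0.2857, -0.1429, +0.2143, +0.2143, +0.0000, -0.2857]
  T[5,:] = [-0.0294, +0.0490, -0.0392, +0.0490, -0.0196, +0.0000]
|λ(T)| sorted: 0.2614, 0.1498, 0.1498, 0.0905, 0.0905, 0.0158.
ρ = 0.2614; 0.2614 < 1, so it converges for any x₀.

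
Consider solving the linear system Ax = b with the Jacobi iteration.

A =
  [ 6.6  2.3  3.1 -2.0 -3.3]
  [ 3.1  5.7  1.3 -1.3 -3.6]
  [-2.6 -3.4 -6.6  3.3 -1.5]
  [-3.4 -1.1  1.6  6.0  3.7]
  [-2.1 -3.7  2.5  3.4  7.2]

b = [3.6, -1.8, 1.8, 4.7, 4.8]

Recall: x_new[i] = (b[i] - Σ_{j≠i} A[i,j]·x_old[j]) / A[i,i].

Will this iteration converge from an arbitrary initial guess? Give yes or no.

Let D = diag(6.6, 5.7, -6.6, 6, 7.2); L, U the strict triangles.
Jacobi T = -D⁻¹(L+U): T[1,4] = -(-3.6)/(5.7) = +0.6316; T[1,1] = 0.
  T[0,:] = [+0.0000  -0.3485  -0.4697  +0.3030  +0.5000]
  T[1,:] = [-0.5439  +0.0000  -0.2281  +0.2281  +0.6316]
  T[2,:] = [-0.3939  -0.5152  +0.0000  +0.5000  -0.2273]
  T[3,:] = [+0.5667  +0.1833  -0.2667  +0.0000  -0.6167]
  T[4,:] = [+0.2917  +0.5139  -0.3472  -0.4722  +0.0000]
eigenvalue magnitudes: 1.2996, 0.7298, 0.7298, 0.3405, 0.2115.
spectral radius ρ = 1.2996; 1.2996 > 1, so it fails to converge.

no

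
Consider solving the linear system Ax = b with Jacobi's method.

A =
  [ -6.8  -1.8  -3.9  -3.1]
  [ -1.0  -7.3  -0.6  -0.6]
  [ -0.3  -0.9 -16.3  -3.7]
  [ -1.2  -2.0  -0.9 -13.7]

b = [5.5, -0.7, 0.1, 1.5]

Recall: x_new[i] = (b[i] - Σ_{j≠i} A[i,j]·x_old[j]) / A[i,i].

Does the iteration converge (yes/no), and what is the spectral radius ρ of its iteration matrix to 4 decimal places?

Split A = D + L + U, D = diag(-6.8, -7.3, -16.3, -13.7).
T_J = -D⁻¹(L+U): T[1,0] = -(-1)/(-7.3) = -0.1370; T[1,1] = 0.
  T[0,:] = [+0.0000  -0.2647  -0.5735  -0.4559]
  T[1,:] = [-0.1370  +0.0000  -0.0822  -0.0822]
  T[2,:] = [-0.0184  -0.0552  +0.0000  -0.2270]
  T[3,:] = [-0.0876  -0.1460  -0.0657  +0.0000]
eigenvalue magnitudes: 0.4479, 0.1846, 0.1846, 0.1814.
ρ(T) = max|λ| = 0.4479; 0.4479 < 1: convergent.

yes, ρ = 0.4479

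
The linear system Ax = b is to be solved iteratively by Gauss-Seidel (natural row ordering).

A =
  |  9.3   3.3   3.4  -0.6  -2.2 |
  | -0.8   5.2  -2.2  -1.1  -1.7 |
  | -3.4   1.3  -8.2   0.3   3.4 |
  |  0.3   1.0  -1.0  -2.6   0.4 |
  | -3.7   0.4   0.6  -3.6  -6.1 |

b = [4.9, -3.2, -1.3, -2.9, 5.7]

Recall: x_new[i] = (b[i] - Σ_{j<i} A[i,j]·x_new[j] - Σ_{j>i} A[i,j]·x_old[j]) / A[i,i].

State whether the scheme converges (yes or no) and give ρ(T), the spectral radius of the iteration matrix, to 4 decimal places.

yes, ρ = 0.5985

Let D = diag(9.3, 5.2, -8.2, -2.6, -6.1); L, U the strict triangles.
GS T = -(D+L)⁻¹U: row 0 first, T[0,3] = -(-0.6)/(9.3) = +0.0645; later rows by forward substitution.
  T[0,:] = [+0.0000  -0.3548  -0.3656  +0.0645  +0.2366]
  T[1,:] = [+0.0000  -0.0546  +0.3668  +0.2215  +0.3633]
  T[2,:] = [+0.0000  +0.1385  +0.2097  +0.0449  +0.3741]
  T[3,:] = [+0.0000  -0.1152  +0.0182  +0.0753  +0.1770]
  T[4,:] = [+0.0000  +0.2933  +0.2557  -0.0647  -0.1873]
|roots of det(T-λI)|: 0.5985, 0.3610, 0.1812, 0.0131, 0.0000.
spectral radius ρ = 0.5985; 0.5985 < 1: convergent.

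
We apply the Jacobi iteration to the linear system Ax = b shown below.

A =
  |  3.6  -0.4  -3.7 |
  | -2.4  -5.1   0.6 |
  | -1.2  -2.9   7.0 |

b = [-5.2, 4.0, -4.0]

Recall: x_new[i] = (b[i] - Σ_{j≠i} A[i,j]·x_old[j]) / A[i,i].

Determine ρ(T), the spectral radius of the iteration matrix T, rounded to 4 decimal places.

0.6809

A = D + L + U where D = diag(3.6, -5.1, 7).
T_J = -D⁻¹(L+U): T[1,0] = -(-2.4)/(-5.1) = -0.4706; T[1,1] = 0.
  T[0,:] = [+0.0000 +0.1111 +1.0278]
  T[1,:] = [-0.4706 +0.0000 +0.1176]
  T[2,:] = [+0.1714 +0.4143 +0.0000]
|eigenvalues of T|: 0.6809, 0.5394, 0.5394.
ρ(T) = max|λ| = 0.6809; 0.6809 < 1, so it converges for any x₀.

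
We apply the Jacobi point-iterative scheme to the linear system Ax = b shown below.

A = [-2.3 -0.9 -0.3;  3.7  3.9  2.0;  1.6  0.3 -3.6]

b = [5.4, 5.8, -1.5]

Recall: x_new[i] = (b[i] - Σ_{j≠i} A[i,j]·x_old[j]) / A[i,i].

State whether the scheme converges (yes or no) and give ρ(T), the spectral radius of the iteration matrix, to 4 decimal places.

Diagonal D = diag(-2.3, 3.9, -3.6); L, U strict lower/upper.
Jacobi T = -D⁻¹(L+U): T[0,2] = -(-0.3)/(-2.3) = -0.1304; T[0,0] = 0.
  T[0,:] = [+0.0000, -0.3913, -0.1304]
  T[1,:] = [-0.9487, +0.0000, -0.5128]
  T[2,:] = [+0.4444, +0.0833, +0.0000]
|eigenvalues of T|: 0.6507, 0.3910, 0.3910.
spectral radius ρ = 0.6507; 0.6507 < 1 ⇒ converges.

yes, ρ = 0.6507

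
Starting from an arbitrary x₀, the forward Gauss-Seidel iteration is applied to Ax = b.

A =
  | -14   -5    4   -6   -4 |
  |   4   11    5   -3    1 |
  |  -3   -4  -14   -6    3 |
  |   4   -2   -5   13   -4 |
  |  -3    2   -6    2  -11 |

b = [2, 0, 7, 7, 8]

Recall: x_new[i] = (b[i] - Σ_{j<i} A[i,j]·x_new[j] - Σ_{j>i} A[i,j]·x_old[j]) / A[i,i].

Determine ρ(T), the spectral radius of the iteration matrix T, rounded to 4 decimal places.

0.6932

Split A = D + L + U, D = diag(-14, 11, -14, 13, -11).
Gauss-Seidel: T = -(D+L)⁻¹U, row 0 first, T[0,3] = -(-6)/(-14) = -0.4286; later rows by forward substitution.
  T[0,:] = [+0.0000  -0.3571  +0.2857  -0.4286  -0.2857]
  T[1,:] = [+0.0000  +0.1299  -0.5584  +0.4286  +0.0130]
  T[2,:] = [+0.0000  +0.0394  +0.0983  -0.4592  +0.2718]
  T[3,:] = [+0.0000  +0.1450  -0.1360  +0.0212  +0.5021]
  T[4,:] = [+0.0000  +0.1259  -0.2578  +0.4491  +0.0233]
|λ(T)| sorted: 0.6932, 0.3304, 0.1597, 0.1597, 0.0000.
ρ = 0.6932; 0.6932 < 1, so it converges for any x₀.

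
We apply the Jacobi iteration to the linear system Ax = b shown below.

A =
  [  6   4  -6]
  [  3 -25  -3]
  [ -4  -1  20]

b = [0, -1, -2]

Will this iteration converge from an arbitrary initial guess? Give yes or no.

Write A = D+L+U with D = diag(6, -25, 20).
Jacobi T = -D⁻¹(L+U): T[2,1] = -(-1)/(20) = +0.0500; T[2,2] = 0.
  T[0,:] = [+0.0000  -0.6667  +1.0000]
  T[1,:] = [+0.1200  +0.0000  -0.1200]
  T[2,:] = [+0.2000  +0.0500  +0.0000]
moduli |λ_i(T)| = 0.4095, 0.2318, 0.2318.
ρ = 0.4095; 0.4095 < 1, so it converges for any x₀.

yes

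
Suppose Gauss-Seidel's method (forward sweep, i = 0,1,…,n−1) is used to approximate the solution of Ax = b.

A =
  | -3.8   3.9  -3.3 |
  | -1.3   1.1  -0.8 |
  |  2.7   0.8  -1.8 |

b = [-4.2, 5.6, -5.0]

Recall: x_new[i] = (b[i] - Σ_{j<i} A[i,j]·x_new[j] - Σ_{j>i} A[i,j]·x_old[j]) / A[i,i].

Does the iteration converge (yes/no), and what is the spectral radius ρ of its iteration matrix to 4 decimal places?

no, ρ = 1.1753

Write A = D+L+U with D = diag(-3.8, 1.1, -1.8).
T_GS = -(D+L)⁻¹U: row 0 first, T[0,2] = -(-3.3)/(-3.8) = -0.8684; later rows by forward substitution.
  T[0,:] = [+0.0000, +1.0263, -0.8684]
  T[1,:] = [+0.0000, +1.2129, -0.2990]
  T[2,:] = [+0.0000, +2.0785, -1.4355]
moduli |λ_i(T)| = 1.1753, 0.9526, 0.0000.
spectral radius ρ = 1.1753; 1.1753 > 1: divergent.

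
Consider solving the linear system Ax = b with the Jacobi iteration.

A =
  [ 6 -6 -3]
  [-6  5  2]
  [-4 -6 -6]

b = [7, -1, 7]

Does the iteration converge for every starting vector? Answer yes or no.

no

A = D + L + U where D = diag(6, 5, -6).
Jacobi: T = -D⁻¹(L+U), T[1,0] = -(-6)/(5) = +1.2000; T[1,1] = 0.
  T[0,:] = [+0.0000 +1.0000 +0.5000]
  T[1,:] = [+1.2000 +0.0000 -0.4000]
  T[2,:] = [-0.6667 -1.0000 +0.0000]
|λ(T)| sorted: 1.2392, 0.9586, 0.2806.
ρ(T) = max|λ| = 1.2392; 1.2392 > 1, so it fails to converge.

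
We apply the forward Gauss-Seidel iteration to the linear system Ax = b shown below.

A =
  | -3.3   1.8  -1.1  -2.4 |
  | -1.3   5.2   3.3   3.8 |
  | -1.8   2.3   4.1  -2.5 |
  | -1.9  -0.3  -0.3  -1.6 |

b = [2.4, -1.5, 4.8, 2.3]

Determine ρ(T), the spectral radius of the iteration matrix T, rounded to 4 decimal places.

1.6811

A = D + L + U where D = diag(-3.3, 5.2, 4.1, -1.6).
Gauss-Seidel: T = -(D+L)⁻¹U, row 0 first, T[0,2] = -(-1.1)/(-3.3) = -0.3333; later rows by forward substitution.
  T[0,:] = [+0.0000, +0.5455, -0.3333, -0.7273]
  T[1,:] = [+0.0000, +0.1364, -0.7179, -0.9126]
  T[2,:] = [+0.0000, +0.1630, +0.2564, +0.8024]
  T[3,:] = [+0.0000, -0.7039, +0.4824, +0.8843]
eigenvalue magnitudes: 1.6811, 0.3861, 0.3861, 0.0000.
ρ = 1.6811; 1.6811 > 1: divergent.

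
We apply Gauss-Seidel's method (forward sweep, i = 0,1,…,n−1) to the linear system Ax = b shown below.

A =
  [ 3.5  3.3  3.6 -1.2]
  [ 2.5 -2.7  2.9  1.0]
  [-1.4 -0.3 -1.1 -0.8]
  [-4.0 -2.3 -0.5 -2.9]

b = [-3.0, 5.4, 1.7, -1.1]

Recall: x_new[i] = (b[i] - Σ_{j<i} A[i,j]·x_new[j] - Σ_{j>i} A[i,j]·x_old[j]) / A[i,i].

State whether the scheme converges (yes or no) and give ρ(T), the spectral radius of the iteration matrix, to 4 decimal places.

no, ρ = 1.6010

Write A = D+L+U with D = diag(3.5, -2.7, -1.1, -2.9).
T_GS = -(D+L)⁻¹U: row 0 first, T[0,2] = -(3.6)/(3.5) = -1.0286; later rows by forward substitution.
  T[0,:] = [+0.0000 -0.9429 -1.0286 +0.3429]
  T[1,:] = [+0.0000 -0.8730 +0.1217 +0.6878]
  T[2,:] = [+0.0000 +1.4381 +1.2759 -1.3512]
  T[3,:] = [+0.0000 +1.7449 +1.1022 -0.7855]
|λ(T)| sorted: 1.6010, 0.7966, 0.7966, 0.0000.
spectral radius ρ = 1.6010; 1.6010 > 1: divergent.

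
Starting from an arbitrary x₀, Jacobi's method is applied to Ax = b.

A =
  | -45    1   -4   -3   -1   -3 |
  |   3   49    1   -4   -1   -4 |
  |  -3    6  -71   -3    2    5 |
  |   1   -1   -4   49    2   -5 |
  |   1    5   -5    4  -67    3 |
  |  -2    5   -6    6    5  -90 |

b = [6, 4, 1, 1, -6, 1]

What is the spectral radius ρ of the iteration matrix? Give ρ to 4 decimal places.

Write A = D+L+U with D = diag(-45, 49, -71, 49, -67, -90).
Jacobi T = -D⁻¹(L+U): T[3,4] = -(2)/(49) = -0.0408; T[3,3] = 0.
  T[0,:] = [+0.0000, +0.0222, -0.0889, -0.0667, -0.0222, -0.0667]
  T[1,:] = [-0.0612, +0.0000, -0.0204, +0.0816, +0.0204, +0.0816]
  T[2,:] = [-0.0423, +0.0845, +0.0000, -0.0423, +0.0282, +0.0704]
  T[3,:] = [-0.0204, +0.0204, +0.0816, +0.0000, -0.0408, +0.1020]
  T[4,:] = [+0.0149, +0.0746, -0.0746, +0.0597, +0.0000, +0.0448]
  T[5,:] = [-0.0222, +0.0556, -0.0667, +0.0667, +0.0556, +0.0000]
|λ(T)| sorted: 0.1717, 0.0825, 0.0825, 0.0816, 0.0816, 0.0404.
ρ(T) = max|λ| = 0.1717; 0.1717 < 1: convergent.

0.1717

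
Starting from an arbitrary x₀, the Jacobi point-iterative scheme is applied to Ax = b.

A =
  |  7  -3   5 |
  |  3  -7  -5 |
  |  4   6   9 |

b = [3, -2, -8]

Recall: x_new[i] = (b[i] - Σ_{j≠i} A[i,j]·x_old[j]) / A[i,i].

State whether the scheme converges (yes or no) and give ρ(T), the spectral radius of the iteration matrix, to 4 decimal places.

Write A = D+L+U with D = diag(7, -7, 9).
T_J = -D⁻¹(L+U): T[1,0] = -(3)/(-7) = +0.4286; T[1,1] = 0.
  T[0,:] = [+0.0000 +0.4286 -0.7143]
  T[1,:] = [+0.4286 +0.0000 -0.7143]
  T[2,:] = [-0.4444 -0.6667 +0.0000]
eigenvalue magnitudes: 1.1306, 0.7020, 0.4286.
spectral radius ρ = 1.1306; 1.1306 > 1 ⇒ diverges.

no, ρ = 1.1306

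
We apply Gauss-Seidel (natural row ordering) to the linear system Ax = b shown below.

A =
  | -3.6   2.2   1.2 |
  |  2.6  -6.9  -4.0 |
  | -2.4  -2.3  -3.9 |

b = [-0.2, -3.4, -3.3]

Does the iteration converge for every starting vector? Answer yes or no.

Split A = D + L + U, D = diag(-3.6, -6.9, -3.9).
Gauss-Seidel: T = -(D+L)⁻¹U, row 0 first, T[0,1] = -(2.2)/(-3.6) = +0.6111; later rows by forward substitution.
  T[0,:] = [+0.0000, +0.6111, +0.3333]
  T[1,:] = [+0.0000, +0.2303, -0.4541]
  T[2,:] = [+0.0000, -0.5119, +0.0627]
|roots of det(T-λI)|: 0.6358, 0.3429, 0.0000.
spectral radius ρ = 0.6358; 0.6358 < 1, so it converges for any x₀.

yes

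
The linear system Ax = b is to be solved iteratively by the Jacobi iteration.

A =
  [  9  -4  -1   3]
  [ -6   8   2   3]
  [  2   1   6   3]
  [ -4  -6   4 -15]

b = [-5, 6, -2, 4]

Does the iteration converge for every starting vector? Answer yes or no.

Split A = D + L + U, D = diag(9, 8, 6, -15).
T_J = -D⁻¹(L+U): T[1,2] = -(2)/(8) = -0.2500; T[1,1] = 0.
  T[0,:] = [+0.0000 +0.4444 +0.1111 -0.3333]
  T[1,:] = [+0.7500 +0.0000 -0.2500 -0.3750]
  T[2,:] = [-0.3333 -0.1667 +0.0000 -0.5000]
  T[3,:] = [-0.2667 -0.4000 +0.2667 +0.0000]
|eigenvalues of T|: 0.8710, 0.6116, 0.3955, 0.3955.
ρ = 0.8710; 0.8710 < 1, so it converges for any x₀.

yes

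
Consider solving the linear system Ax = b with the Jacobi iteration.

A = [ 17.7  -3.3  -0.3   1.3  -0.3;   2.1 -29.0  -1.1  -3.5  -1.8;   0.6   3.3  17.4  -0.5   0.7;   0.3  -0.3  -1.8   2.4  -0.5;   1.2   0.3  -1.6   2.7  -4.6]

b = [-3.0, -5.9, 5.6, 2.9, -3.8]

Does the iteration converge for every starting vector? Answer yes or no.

Diagonal D = diag(17.7, -29, 17.4, 2.4, -4.6); L, U strict lower/upper.
T_J = -D⁻¹(L+U): T[0,2] = -(-0.3)/(17.7) = +0.0169; T[0,0] = 0.
  T[0,:] = [+0.0000  +0.1864  +0.0169  -0.0734  +0.0169]
  T[1,:] = [+0.0724  +0.0000  -0.0379  -0.1207  -0.0621]
  T[2,:] = [-0.0345  -0.1897  +0.0000  +0.0287  -0.0402]
  T[3,:] = [-0.1250  +0.1250  +0.7500  +0.0000  +0.2083]
  T[4,:] = [+0.2609  +0.0652  -0.3478  +0.5870  +0.0000]
eigenvalue magnitudes: 0.4670, 0.3860, 0.1507, 0.1507, 0.0592.
spectral radius ρ = 0.4670; 0.4670 < 1, so it converges for any x₀.

yes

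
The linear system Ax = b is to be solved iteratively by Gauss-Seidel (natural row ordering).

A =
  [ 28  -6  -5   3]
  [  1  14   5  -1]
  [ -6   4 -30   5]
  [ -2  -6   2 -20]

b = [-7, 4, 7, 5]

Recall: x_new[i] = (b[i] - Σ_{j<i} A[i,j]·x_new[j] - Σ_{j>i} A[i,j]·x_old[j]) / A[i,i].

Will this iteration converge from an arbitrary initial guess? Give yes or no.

Diagonal D = diag(28, 14, -30, -20); L, U strict lower/upper.
GS T = -(D+L)⁻¹U: row 0 first, T[0,2] = -(-5)/(28) = +0.1786; later rows by forward substitution.
  T[0,:] = [+0.0000 +0.2143 +0.1786 -0.1071]
  T[1,:] = [+0.0000 -0.0153 -0.3699 +0.0791]
  T[2,:] = [+0.0000 -0.0449 -0.0850 +0.1986]
  T[3,:] = [+0.0000 -0.0213 +0.0846 +0.0069]
|roots of det(T-λI)|: 0.2119, 0.1568, 0.0384, 0.0000.
spectral radius ρ = 0.2119; 0.2119 < 1 ⇒ converges.

yes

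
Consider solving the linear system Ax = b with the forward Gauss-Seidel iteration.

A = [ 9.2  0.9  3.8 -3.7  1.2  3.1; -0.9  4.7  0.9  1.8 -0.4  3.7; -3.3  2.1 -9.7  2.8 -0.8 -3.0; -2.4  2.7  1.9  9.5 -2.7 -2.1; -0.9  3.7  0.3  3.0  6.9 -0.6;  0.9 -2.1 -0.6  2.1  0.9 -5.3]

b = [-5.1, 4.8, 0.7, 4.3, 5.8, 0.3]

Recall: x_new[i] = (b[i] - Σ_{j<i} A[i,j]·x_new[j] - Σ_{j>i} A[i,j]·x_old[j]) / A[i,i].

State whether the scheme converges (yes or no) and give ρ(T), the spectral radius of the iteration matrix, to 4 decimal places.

Split A = D + L + U, D = diag(9.2, 4.7, -9.7, 9.5, 6.9, -5.3).
GS T = -(D+L)⁻¹U: row 0 first, T[0,3] = -(-3.7)/(9.2) = +0.4022; later rows by forward substitution.
  T[0,:] = [+0.0000  -0.0978  -0.4130  +0.4022  -0.1304  -0.3370]
  T[1,:] = [+0.0000  -0.0187  -0.2706  -0.3060  +0.0601  -0.8518]
  T[2,:] = [+0.0000  +0.0292  +0.0819  +0.0856  -0.0251  -0.3790]
  T[3,:] = [+0.0000  -0.0252  -0.0438  +0.1714  +0.2392  +0.4538]
  T[4,:] = [+0.0000  +0.0070  +0.1067  +0.1383  -0.1522  +0.3189]
  T[5,:] = [+0.0000  -0.0213  +0.0285  +0.2712  +0.0258  +0.5571]
eigenvalue magnitudes: 0.8266, 0.1662, 0.1662, 0.0597, 0.0167, 0.0000.
ρ(T) = max|λ| = 0.8266; 0.8266 < 1 ⇒ converges.

yes, ρ = 0.8266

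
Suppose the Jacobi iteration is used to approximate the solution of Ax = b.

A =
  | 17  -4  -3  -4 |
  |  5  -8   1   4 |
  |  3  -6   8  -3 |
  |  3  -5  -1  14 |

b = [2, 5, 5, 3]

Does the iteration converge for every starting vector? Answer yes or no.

Write A = D+L+U with D = diag(17, -8, 8, 14).
Jacobi: T = -D⁻¹(L+U), T[0,3] = -(-4)/(17) = +0.2353; T[0,0] = 0.
  T[0,:] = [+0.0000 +0.2353 +0.1765 +0.2353]
  T[1,:] = [+0.6250 +0.0000 +0.1250 +0.5000]
  T[2,:] = [-0.3750 +0.7500 +0.0000 +0.3750]
  T[3,:] = [-0.2143 +0.3571 +0.0714 +0.0000]
eigenvalue magnitudes: 0.7218, 0.3210, 0.3210, 0.1563.
spectral radius ρ = 0.7218; 0.7218 < 1, so it converges for any x₀.

yes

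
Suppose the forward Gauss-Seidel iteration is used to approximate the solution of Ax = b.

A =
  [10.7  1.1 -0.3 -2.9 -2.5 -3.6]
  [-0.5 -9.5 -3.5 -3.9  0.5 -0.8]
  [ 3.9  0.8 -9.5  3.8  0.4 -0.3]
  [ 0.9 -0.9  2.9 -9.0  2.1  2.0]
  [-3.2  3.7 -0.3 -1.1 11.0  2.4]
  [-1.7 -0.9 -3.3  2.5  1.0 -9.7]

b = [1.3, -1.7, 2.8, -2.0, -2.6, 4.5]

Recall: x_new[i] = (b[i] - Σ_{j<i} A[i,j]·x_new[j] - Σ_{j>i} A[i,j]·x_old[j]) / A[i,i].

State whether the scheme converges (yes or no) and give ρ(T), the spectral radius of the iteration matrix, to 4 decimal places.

Write A = D+L+U with D = diag(10.7, -9.5, -9.5, -9, 11, -9.7).
GS T = -(D+L)⁻¹U: row 0 first, T[0,5] = -(-3.6)/(10.7) = +0.3364; later rows by forward substitution.
  T[0,:] = [+0.0000, -0.1028, +0.0280, +0.2710, +0.2336, +0.3364]
  T[1,:] = [+0.0000, +0.0054, -0.3699, -0.4248, +0.0403, -0.1019]
  T[2,:] = [+0.0000, -0.0417, -0.0196, +0.4755, +0.1414, +0.0980]
  T[3,:] = [+0.0000, -0.0243, +0.0335, +0.2228, +0.2982, +0.2976]
  T[4,:] = [+0.0000, -0.0353, +0.1354, +0.2570, +0.0881, -0.0536]
  T[5,:] = [+0.0000, +0.0218, +0.0587, -0.0859, -0.0069, -0.0117]
moduli |λ_i(T)| = 0.5614, 0.2115, 0.2115, 0.0734, 0.0734, 0.0000.
ρ(T) = max|λ| = 0.5614; 0.5614 < 1, so it converges for any x₀.

yes, ρ = 0.5614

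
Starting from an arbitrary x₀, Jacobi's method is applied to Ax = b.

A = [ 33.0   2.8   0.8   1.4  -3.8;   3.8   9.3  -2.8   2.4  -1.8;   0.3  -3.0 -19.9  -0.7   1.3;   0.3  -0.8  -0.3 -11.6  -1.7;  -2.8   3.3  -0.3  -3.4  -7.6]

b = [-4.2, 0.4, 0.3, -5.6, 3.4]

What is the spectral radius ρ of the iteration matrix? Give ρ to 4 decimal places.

Let D = diag(33, 9.3, -19.9, -11.6, -7.6); L, U the strict triangles.
T_J = -D⁻¹(L+U): T[4,1] = -(3.3)/(-7.6) = +0.4342; T[4,4] = 0.
  T[0,:] = [+0.0000, -0.0848, -0.0242, -0.0424, +0.1152]
  T[1,:] = [-0.4086, +0.0000, +0.3011, -0.2581, +0.1935]
  T[2,:] = [+0.0151, -0.1508, +0.0000, -0.0352, +0.0653]
  T[3,:] = [+0.0259, -0.0690, -0.0259, +0.0000, -0.1466]
  T[4,:] = [-0.3684, +0.4342, -0.0395, -0.4474, +0.0000]
moduli |λ_i(T)| = 0.3815, 0.2187, 0.1947, 0.0709, 0.0709.
ρ = 0.3815; 0.3815 < 1: convergent.

0.3815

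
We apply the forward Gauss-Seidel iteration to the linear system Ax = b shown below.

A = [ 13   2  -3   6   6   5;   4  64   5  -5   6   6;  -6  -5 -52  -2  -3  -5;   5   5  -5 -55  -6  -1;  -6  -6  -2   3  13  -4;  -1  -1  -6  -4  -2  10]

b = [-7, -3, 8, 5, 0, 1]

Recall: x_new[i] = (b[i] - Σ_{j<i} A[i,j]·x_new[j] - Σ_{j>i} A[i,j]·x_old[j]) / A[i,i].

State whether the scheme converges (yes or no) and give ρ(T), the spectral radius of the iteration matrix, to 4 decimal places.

yes, ρ = 0.2343

Diagonal D = diag(13, 64, -52, -55, 13, 10); L, U strict lower/upper.
T_GS = -(D+L)⁻¹U: row 0 first, T[0,1] = -(2)/(13) = -0.1538; later rows by forward substitution.
  T[0,:] = [+0.0000, -0.1538, +0.2308, -0.4615, -0.4615, -0.3846]
  T[1,:] = [+0.0000, +0.0096, -0.0925, +0.1070, -0.0649, -0.0697]
  T[2,:] = [+0.0000, +0.0168, -0.0177, +0.0045, +0.0018, -0.0451]
  T[3,:] = [+0.0000, -0.0146, +0.0142, -0.0326, -0.1571, -0.0554]
  T[4,:] = [+0.0000, -0.0606, +0.0578, -0.1554, -0.2064, +0.1039]
  T[5,:] = [+0.0000, -0.0223, +0.0204, -0.0769, -0.1557, -0.0739]
|roots of det(T-λI)|: 0.2343, 0.1366, 0.0715, 0.0260, 0.0260, 0.0000.
ρ(T) = max|λ| = 0.2343; 0.2343 < 1 ⇒ converges.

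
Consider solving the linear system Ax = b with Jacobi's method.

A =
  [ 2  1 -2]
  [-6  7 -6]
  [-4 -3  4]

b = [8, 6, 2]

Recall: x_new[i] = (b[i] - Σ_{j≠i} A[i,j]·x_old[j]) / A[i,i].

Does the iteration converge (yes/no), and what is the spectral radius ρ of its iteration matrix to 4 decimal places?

no, ρ = 1.1814

Write A = D+L+U with D = diag(2, 7, 4).
T_J = -D⁻¹(L+U): T[2,1] = -(-3)/(4) = +0.7500; T[2,2] = 0.
  T[0,:] = [+0.0000, -0.5000, +1.0000]
  T[1,:] = [+0.8571, +0.0000, +0.8571]
  T[2,:] = [+1.0000, +0.7500, +0.0000]
|eigenvalues of T|: 1.1814, 1.0000, 0.1814.
ρ = 1.1814; 1.1814 > 1: divergent.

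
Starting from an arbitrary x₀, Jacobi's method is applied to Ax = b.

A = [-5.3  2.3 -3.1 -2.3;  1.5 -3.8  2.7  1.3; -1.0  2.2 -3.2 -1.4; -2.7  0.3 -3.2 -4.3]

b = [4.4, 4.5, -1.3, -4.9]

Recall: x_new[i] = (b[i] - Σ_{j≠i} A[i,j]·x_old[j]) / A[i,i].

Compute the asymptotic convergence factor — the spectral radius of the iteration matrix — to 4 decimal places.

Split A = D + L + U, D = diag(-5.3, -3.8, -3.2, -4.3).
Jacobi T = -D⁻¹(L+U): T[3,1] = -(0.3)/(-4.3) = +0.0698; T[3,3] = 0.
  T[0,:] = [+0.0000  +0.4340  -0.5849  -0.4340]
  T[1,:] = [+0.3947  +0.0000  +0.7105  +0.3421]
  T[2,:] = [-0.3125  +0.6875  +0.0000  -0.4375]
  T[3,:] = [-0.6279  +0.0698  -0.7442  +0.0000]
|roots of det(T-λI)|: 1.4442, 0.7706, 0.4427, 0.2309.
spectral radius ρ = 1.4442; 1.4442 > 1, so it fails to converge.

1.4442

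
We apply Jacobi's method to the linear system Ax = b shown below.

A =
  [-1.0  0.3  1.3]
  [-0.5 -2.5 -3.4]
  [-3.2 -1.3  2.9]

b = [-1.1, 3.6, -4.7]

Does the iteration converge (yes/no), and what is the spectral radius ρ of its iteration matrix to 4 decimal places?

no, ρ = 1.1261

Let D = diag(-1, -2.5, 2.9); L, U the strict triangles.
Jacobi: T = -D⁻¹(L+U), T[1,0] = -(-0.5)/(-2.5) = -0.2000; T[1,1] = 0.
  T[0,:] = [+0.0000  +0.3000  +1.3000]
  T[1,:] = [-0.2000  +0.0000  -1.3600]
  T[2,:] = [+1.1034  +0.4483  +0.0000]
|eigenvalues of T|: 1.1261, 0.7094, 0.7094.
spectral radius ρ = 1.1261; 1.1261 > 1 ⇒ diverges.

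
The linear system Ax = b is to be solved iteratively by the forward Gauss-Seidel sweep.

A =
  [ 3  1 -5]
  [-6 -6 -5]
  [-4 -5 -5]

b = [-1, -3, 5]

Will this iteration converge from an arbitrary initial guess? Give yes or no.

no

Split A = D + L + U, D = diag(3, -6, -5).
T_GS = -(D+L)⁻¹U: row 0 first, T[0,2] = -(-5)/(3) = +1.6667; later rows by forward substitution.
  T[0,:] = [+0.0000, -0.3333, +1.6667]
  T[1,:] = [+0.0000, +0.3333, -2.5000]
  T[2,:] = [+0.0000, -0.0667, +1.1667]
eigenvalue magnitudes: 1.3333, 0.1667, 0.0000.
ρ = 1.3333; 1.3333 > 1 ⇒ diverges.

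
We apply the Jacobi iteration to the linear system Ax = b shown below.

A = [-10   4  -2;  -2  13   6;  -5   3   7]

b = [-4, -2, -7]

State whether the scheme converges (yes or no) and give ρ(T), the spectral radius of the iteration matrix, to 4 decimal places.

yes, ρ = 0.5699

A = D + L + U where D = diag(-10, 13, 7).
Jacobi T = -D⁻¹(L+U): T[2,1] = -(3)/(7) = -0.4286; T[2,2] = 0.
  T[0,:] = [+0.0000 +0.4000 -0.2000]
  T[1,:] = [+0.1538 +0.0000 -0.4615]
  T[2,:] = [+0.7143 -0.4286 +0.0000]
eigenvalue magnitudes: 0.5699, 0.4564, 0.4564.
ρ = 0.5699; 0.5699 < 1, so it converges for any x₀.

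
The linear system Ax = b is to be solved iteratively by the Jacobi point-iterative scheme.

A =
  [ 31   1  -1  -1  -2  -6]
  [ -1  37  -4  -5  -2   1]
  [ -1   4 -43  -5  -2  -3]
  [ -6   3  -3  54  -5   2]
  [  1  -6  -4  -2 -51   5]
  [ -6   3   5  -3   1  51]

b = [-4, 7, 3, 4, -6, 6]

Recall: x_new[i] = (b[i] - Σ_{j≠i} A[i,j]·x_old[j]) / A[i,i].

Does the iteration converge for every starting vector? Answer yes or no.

A = D + L + U where D = diag(31, 37, -43, 54, -51, 51).
T_J = -D⁻¹(L+U): T[2,4] = -(-2)/(-43) = -0.0465; T[2,2] = 0.
  T[0,:] = [+0.0000, -0.0323, +0.0323, +0.0323, +0.0645, +0.1935]
  T[1,:] = [+0.0270, +0.0000, +0.1081, +0.1351, +0.0541, -0.0270]
  T[2,:] = [-0.0233, +0.0930, +0.0000, -0.1163, -0.0465, -0.0698]
  T[3,:] = [+0.1111, -0.0556, +0.0556, +0.0000, +0.0926, -0.0370]
  T[4,:] = [+0.0196, -0.1176, -0.0784, -0.0392, +0.0000, +0.0980]
  T[5,:] = [+0.1176, -0.0588, -0.0980, +0.0588, -0.0196, +0.0000]
moduli |λ_i(T)| = 0.2140, 0.1766, 0.1489, 0.1489, 0.0552, 0.0374.
ρ(T) = max|λ| = 0.2140; 0.2140 < 1 ⇒ converges.

yes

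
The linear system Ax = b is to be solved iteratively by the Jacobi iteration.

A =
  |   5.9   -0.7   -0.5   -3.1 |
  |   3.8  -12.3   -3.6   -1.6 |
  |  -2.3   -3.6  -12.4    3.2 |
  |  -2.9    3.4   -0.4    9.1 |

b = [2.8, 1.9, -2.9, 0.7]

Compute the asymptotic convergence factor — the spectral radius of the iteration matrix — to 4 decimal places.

Let D = diag(5.9, -12.3, -12.4, 9.1); L, U the strict triangles.
Jacobi T = -D⁻¹(L+U): T[1,3] = -(-1.6)/(-12.3) = -0.1301; T[1,1] = 0.
  T[0,:] = [+0.0000, +0.1186, +0.0847, +0.5254]
  T[1,:] = [+0.3089, +0.0000, -0.2927, -0.1301]
  T[2,:] = [-0.1855, -0.2903, +0.0000, +0.2581]
  T[3,:] = [+0.3187, -0.3736, +0.0440, +0.0000]
moduli |λ_i(T)| = 0.5390, 0.4443, 0.4443, 0.2898.
ρ = 0.5390; 0.5390 < 1: convergent.

0.5390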